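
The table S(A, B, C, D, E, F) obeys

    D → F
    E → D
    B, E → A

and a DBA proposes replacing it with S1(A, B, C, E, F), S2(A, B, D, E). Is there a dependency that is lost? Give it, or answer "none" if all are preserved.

D → F

Check D → F: no single fragment contains all of {D, F}, and the restricted closure of {D} across the fragments never reaches {F}.
E → D is preserved.
B, E → A is preserved.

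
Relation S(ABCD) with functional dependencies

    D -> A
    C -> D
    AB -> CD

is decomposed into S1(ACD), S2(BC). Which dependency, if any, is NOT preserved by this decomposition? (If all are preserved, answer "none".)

AB -> CD

Check AB → CD: no single fragment contains all of {ABCD}, and the restricted closure of {AB} across the fragments never reaches {CD}.
D → A is preserved.
C → D is preserved.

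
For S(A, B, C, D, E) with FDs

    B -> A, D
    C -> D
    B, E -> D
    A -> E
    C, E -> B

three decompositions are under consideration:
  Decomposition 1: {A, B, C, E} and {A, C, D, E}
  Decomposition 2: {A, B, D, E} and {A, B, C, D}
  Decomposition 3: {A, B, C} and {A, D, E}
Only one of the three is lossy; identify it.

Decomposition 3

Decomposition 1: common = {A, C, E}, closure = {A, B, C, D, E} → lossless.
Decomposition 2: common = {A, B, D}, closure = {A, B, D, E} → lossless.
Decomposition 3: common = {A}, closure = {A, E} → lossy.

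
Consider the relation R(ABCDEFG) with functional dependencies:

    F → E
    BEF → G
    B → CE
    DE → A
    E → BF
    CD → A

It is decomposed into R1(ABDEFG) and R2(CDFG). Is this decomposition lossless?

Common attributes: R1 ∩ R2 = {DFG}.
Closure of {DFG}: F → E applies, adding E; DE → A applies, adding A; E → BF applies, adding B; B → CE applies, adding C. So (DFG)⁺ = {ABCDEFG}.
This closure contains every attribute of R1, so R1 ∩ R2 → R1. The join is lossless.

Yes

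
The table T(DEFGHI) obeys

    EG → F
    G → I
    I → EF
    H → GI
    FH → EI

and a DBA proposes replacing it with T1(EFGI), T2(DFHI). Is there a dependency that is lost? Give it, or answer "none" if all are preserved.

H → GI

Check H → GI: no single fragment contains all of {GHI}, and the restricted closure of {H} across the fragments never reaches {GI}.
EG → F is preserved.
G → I is preserved.
I → EF is preserved.
FH → EI is preserved.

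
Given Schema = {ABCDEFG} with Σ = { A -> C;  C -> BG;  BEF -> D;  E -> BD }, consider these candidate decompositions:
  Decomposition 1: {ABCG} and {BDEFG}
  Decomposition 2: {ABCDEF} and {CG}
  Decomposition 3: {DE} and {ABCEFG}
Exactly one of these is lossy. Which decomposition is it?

Decomposition 1: common = {BG}, closure = {BG} → lossy.
Decomposition 2: common = {C}, closure = {BCG} → lossless.
Decomposition 3: common = {E}, closure = {BDE} → lossless.

Decomposition 1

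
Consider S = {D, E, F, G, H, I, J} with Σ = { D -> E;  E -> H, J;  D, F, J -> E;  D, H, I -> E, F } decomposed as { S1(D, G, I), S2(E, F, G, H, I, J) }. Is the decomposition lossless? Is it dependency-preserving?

Lossless test: (G, I)⁺ = {G, I}, which is a superkey of neither fragment — lossy.
Dependency preservation: the restricted closure of {D} across the fragments never reaches {E}, so D → E cannot be enforced without a join — not preserved.

lossy and not dependency-preserving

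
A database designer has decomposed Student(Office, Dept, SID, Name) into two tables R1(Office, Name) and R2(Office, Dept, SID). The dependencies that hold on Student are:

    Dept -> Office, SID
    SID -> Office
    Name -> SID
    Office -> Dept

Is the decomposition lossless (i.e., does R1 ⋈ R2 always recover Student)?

Common attributes: R1 ∩ R2 = {Office}.
Closure of {Office}: Office → Dept applies, adding Dept; Dept → Office, SID applies, adding SID. So (Office)⁺ = {Office, Dept, SID}.
This closure contains every attribute of R2, so R1 ∩ R2 → R2. The join is lossless.

Yes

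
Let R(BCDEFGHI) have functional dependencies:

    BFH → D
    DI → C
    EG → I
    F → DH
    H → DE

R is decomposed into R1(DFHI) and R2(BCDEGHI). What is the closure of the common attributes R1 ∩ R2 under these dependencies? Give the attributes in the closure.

CDEHI

R1 ∩ R2 = {DHI}.
DI → C applies, adding C
H → DE applies, adding E
Closure: {CDEHI}.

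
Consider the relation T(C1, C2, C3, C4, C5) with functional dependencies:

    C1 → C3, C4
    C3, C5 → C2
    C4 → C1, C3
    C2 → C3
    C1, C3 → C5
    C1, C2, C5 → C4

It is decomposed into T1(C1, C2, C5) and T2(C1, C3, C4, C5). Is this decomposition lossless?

Yes

Common attributes: T1 ∩ T2 = {C1, C5}.
Closure of {C1, C5}: C1 → C3, C4 applies, adding C3, C4; C3, C5 → C2 applies, adding C2. So (C1, C5)⁺ = {C1, C2, C3, C4, C5}.
This closure contains every attribute of T1, so T1 ∩ T2 → T1. The join is lossless.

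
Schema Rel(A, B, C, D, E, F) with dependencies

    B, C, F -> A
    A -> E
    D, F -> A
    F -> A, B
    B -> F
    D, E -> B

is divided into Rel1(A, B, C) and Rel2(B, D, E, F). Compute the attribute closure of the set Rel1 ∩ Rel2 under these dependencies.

Rel1 ∩ Rel2 = {B}.
B → F applies, adding F
F → A, B applies, adding A
A → E applies, adding E
Closure: {A, B, E, F}.

A, B, E, F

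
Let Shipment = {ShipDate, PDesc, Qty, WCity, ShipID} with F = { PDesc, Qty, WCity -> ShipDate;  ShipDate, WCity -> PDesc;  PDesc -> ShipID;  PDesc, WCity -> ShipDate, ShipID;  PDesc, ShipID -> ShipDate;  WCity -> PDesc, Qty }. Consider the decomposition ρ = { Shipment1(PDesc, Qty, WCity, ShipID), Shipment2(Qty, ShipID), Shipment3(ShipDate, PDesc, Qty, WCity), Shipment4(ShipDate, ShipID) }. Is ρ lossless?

Chase test. Columns are ShipDate, PDesc, Qty, WCity, ShipID; row i has aⱼ where attribute j ∈ Shipmenti, else bᵢⱼ.
Initial tableau (one row per fragment):
  row 1: b11 a2 a3 a4 a5
  row 2: b21 b22 a3 b24 a5
  row 3: a1 a2 a3 a4 b35
  row 4: a1 b42 b43 b44 a5
Rows 1 and 3 agree on PDesc, Qty, WCity; apply PDesc, Qty, WCity→ShipDate and equate their ShipDate entries.
Rows 1 and 3 agree on PDesc; apply PDesc→ShipID and equate their ShipID entries.
Row 1 is now all distinguished symbols — the join is lossless.

Yes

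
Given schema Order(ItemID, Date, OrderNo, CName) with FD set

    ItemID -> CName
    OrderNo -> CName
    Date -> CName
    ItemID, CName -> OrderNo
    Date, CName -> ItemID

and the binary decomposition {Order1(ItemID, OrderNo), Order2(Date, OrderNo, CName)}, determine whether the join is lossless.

Common attributes: Order1 ∩ Order2 = {OrderNo}.
Closure of {OrderNo}: OrderNo → CName applies, adding CName. So (OrderNo)⁺ = {OrderNo, CName}.
The closure contains neither all of Order1 = {ItemID, OrderNo} nor all of Order2 = {Date, OrderNo, CName}, so the common attributes are not a superkey of either fragment. The join is lossy.

No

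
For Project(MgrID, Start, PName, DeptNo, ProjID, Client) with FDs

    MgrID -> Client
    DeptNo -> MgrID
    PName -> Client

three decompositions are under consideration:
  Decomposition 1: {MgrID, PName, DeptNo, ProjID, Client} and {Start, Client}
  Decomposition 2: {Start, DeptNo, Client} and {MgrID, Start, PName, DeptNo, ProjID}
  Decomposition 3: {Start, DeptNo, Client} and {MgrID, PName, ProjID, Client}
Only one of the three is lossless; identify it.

Decomposition 2

Decomposition 1: common = {Client}, closure = {Client} → lossy.
Decomposition 2: common = {Start, DeptNo}, closure = {MgrID, Start, DeptNo, Client} → lossless.
Decomposition 3: common = {Client}, closure = {Client} → lossy.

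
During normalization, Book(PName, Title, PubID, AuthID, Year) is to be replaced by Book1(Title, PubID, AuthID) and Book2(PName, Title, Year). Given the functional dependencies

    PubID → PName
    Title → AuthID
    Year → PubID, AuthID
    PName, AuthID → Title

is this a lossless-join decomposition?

Common attributes: Book1 ∩ Book2 = {Title}.
Closure of {Title}: Title → AuthID applies, adding AuthID. So (Title)⁺ = {Title, AuthID}.
The closure contains neither all of Book1 = {Title, PubID, AuthID} nor all of Book2 = {PName, Title, Year}, so the common attributes are not a superkey of either fragment. The join is lossy.

No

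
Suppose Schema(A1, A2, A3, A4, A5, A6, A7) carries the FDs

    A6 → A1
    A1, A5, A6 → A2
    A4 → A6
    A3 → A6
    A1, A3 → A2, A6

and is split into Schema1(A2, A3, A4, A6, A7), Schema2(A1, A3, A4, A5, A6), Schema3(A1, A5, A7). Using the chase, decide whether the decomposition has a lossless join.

Chase test. Columns are A1, A2, A3, A4, A5, A6, A7; row i has aⱼ where attribute j ∈ Schemai, else bᵢⱼ.
Initial tableau (one row per fragment):
  row 1: b11 a2 a3 a4 b15 a6 a7
  row 2: a1 b22 a3 a4 a5 a6 b27
  row 3: a1 b32 b33 b34 a5 b36 a7
Rows 1 and 2 agree on A6; apply A6→A1 and equate their A1 entries.
Rows 1 and 2 agree on A1, A3; apply A1, A3→A2, A6 and equate their A2, A6 entries.
No row becomes fully distinguished — the join is lossy.

No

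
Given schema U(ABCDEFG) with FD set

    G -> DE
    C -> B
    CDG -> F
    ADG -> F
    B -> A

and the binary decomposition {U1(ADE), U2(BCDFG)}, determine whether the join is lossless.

Common attributes: U1 ∩ U2 = {D}.
No dependency enlarges {D}, so (D)⁺ = {D}.
The closure contains neither all of U1 = {ADE} nor all of U2 = {BCDFG}, so the common attributes are not a superkey of either fragment. The join is lossy.

No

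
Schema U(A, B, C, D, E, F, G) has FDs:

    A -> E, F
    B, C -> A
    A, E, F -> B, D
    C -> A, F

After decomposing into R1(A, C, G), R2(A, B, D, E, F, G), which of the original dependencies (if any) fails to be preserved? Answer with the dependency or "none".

none

A → E, F lies within R2.
B, C → A: restricted closure across fragments reaches A.
A, E, F → B, D lies within R2.
C → A, F: restricted closure across fragments reaches A, F.
Every dependency is enforceable on the fragments, so the decomposition is dependency-preserving.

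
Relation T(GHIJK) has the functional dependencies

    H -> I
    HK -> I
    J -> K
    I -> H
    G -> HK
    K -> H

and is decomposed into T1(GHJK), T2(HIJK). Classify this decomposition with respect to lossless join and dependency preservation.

lossless and dependency-preserving

Lossless test: (HJK)⁺ = {HIJK}, which contains all of one fragment — lossless.
Dependency preservation: every FD's attributes lie within a single fragment, so each can be enforced locally — preserved.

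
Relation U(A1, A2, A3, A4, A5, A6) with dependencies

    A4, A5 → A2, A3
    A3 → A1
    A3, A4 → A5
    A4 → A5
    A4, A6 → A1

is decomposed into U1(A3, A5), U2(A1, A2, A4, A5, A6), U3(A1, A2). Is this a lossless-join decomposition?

Chase test. Columns are A1, A2, A3, A4, A5, A6; row i has aⱼ where attribute j ∈ Ui, else bᵢⱼ.
Initial tableau (one row per fragment):
  row 1: b11 b12 a3 b14 a5 b16
  row 2: a1 a2 b23 a4 a5 a6
  row 3: a1 a2 b33 b34 b35 b36
No row becomes fully distinguished — the join is lossy.

No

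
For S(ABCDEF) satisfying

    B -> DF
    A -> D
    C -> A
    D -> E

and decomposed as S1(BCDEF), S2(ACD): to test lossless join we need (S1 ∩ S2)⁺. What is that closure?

ACDE

S1 ∩ S2 = {CD}.
C → A applies, adding A
D → E applies, adding E
Closure: {ACDE}.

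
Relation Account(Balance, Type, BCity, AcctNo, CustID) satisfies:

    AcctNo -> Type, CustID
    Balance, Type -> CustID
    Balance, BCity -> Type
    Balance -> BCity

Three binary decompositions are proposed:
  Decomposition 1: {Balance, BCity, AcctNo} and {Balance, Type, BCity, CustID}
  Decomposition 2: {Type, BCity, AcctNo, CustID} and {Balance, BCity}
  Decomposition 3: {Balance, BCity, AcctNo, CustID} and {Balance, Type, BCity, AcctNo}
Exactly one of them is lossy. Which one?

Decomposition 1: common = {Balance, BCity}, closure = {Balance, Type, BCity, CustID} → lossless.
Decomposition 2: common = {BCity}, closure = {BCity} → lossy.
Decomposition 3: common = {Balance, BCity, AcctNo}, closure = {Balance, Type, BCity, AcctNo, CustID} → lossless.

Decomposition 2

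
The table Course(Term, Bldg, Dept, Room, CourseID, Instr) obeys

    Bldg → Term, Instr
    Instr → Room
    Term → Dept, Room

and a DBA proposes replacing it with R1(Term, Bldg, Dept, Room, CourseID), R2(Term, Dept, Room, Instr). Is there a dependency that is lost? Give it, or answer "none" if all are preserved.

Check Bldg → Term, Instr: no single fragment contains all of {Term, Bldg, Instr}, and the restricted closure of {Bldg} across the fragments never reaches {Term, Instr}.
Instr → Room is preserved.
Term → Dept, Room is preserved.

Bldg → Term, Instr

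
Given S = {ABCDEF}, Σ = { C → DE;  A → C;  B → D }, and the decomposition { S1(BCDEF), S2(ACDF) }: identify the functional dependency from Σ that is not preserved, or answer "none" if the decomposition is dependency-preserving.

C → DE lies within S1.
A → C lies within S2.
B → D lies within S1.
Every dependency is enforceable on the fragments, so the decomposition is dependency-preserving.

none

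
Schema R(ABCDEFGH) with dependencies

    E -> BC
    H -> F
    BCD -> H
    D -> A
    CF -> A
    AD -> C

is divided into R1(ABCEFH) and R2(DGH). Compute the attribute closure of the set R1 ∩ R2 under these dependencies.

FH

R1 ∩ R2 = {H}.
H → F applies, adding F
Closure: {FH}.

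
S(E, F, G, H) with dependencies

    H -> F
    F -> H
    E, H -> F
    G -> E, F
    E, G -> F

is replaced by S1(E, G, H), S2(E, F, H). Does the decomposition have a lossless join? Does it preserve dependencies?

Lossless test: (E, H)⁺ = {E, F, H}, which contains all of one fragment — lossless.
Dependency preservation: G → E, F; E, G → F are not contained in any single fragment, but the restricted closure of each left-hand side across the fragments still reaches the right-hand side; the remaining FDs each lie inside some fragment. All dependencies are preserved.

lossless and dependency-preserving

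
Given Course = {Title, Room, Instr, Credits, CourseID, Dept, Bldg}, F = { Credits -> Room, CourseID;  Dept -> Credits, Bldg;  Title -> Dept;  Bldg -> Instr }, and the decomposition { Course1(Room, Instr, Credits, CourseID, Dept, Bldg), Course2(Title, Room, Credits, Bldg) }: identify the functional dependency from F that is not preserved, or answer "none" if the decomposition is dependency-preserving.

Title -> Dept

Check Title → Dept: no single fragment contains all of {Title, Dept}, and the restricted closure of {Title} across the fragments never reaches {Dept}.
Credits → Room, CourseID is preserved.
Dept → Credits, Bldg is preserved.
Bldg → Instr is preserved.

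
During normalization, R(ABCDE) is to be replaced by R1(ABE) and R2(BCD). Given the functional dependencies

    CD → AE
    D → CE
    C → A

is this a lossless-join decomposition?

No

Common attributes: R1 ∩ R2 = {B}.
No dependency enlarges {B}, so (B)⁺ = {B}.
The closure contains neither all of R1 = {ABE} nor all of R2 = {BCD}, so the common attributes are not a superkey of either fragment. The join is lossy.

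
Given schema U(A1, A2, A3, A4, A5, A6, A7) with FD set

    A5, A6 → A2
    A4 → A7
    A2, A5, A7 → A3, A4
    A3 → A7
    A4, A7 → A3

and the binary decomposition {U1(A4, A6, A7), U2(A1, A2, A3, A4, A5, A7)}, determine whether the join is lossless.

No

Common attributes: U1 ∩ U2 = {A4, A7}.
Closure of {A4, A7}: A4, A7 → A3 applies, adding A3. So (A4, A7)⁺ = {A3, A4, A7}.
The closure contains neither all of U1 = {A4, A6, A7} nor all of U2 = {A1, A2, A3, A4, A5, A7}, so the common attributes are not a superkey of either fragment. The join is lossy.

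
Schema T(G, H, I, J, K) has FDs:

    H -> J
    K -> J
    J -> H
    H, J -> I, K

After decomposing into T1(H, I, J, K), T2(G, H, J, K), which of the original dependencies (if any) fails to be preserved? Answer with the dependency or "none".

none

H → J lies within T1.
K → J lies within T1.
J → H lies within T1.
H, J → I, K lies within T1.
Every dependency is enforceable on the fragments, so the decomposition is dependency-preserving.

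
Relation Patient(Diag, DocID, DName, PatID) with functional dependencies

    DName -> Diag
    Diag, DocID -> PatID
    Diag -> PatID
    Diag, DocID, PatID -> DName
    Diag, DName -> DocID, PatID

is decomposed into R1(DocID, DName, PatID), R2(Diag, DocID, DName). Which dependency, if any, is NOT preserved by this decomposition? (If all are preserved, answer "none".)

Diag -> PatID

Check Diag → PatID: no single fragment contains all of {Diag, PatID}, and the restricted closure of {Diag} across the fragments never reaches {PatID}.
DName → Diag is preserved.
Diag, DocID → PatID is preserved.
Diag, DocID, PatID → DName is preserved.
Diag, DName → DocID, PatID is preserved.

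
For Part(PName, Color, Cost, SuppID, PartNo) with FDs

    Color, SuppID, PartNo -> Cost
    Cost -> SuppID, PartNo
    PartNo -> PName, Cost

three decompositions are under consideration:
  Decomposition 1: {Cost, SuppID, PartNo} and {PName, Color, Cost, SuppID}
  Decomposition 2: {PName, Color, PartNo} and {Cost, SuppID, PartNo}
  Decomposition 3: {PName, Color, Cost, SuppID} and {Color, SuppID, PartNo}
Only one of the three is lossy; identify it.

Decomposition 1: common = {Cost, SuppID}, closure = {PName, Cost, SuppID, PartNo} → lossless.
Decomposition 2: common = {PartNo}, closure = {PName, Cost, SuppID, PartNo} → lossless.
Decomposition 3: common = {Color, SuppID}, closure = {Color, SuppID} → lossy.

Decomposition 3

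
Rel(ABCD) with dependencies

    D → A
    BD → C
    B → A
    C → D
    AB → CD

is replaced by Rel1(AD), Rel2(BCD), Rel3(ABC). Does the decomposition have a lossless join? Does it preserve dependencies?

Lossless test (chase): Rows 1 and 2 agree on D; apply D→A and equate their A entries. Rows 2 and 3 agree on C; apply C→D and equate their D entries. Row 2 is now all distinguished symbols — the join is lossless.
Dependency preservation: AB → CD is not contained in any single fragment, but the restricted closure of its left-hand side across the fragments still reaches the right-hand side; the remaining FDs each lie inside some fragment. All dependencies are preserved.

lossless and dependency-preserving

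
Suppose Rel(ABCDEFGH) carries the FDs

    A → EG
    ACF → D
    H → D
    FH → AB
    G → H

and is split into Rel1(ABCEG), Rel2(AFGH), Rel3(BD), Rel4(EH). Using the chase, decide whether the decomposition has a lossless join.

No

Chase test. Columns are ABCDEFGH; row i has aⱼ where attribute j ∈ Reli, else bᵢⱼ.
Initial tableau (one row per fragment):
  row 1: a1 a2 a3 b14 a5 b16 a7 b18
  row 2: a1 b22 b23 b24 b25 a6 a7 a8
  row 3: b31 a2 b33 a4 b35 b36 b37 b38
  row 4: b41 b42 b43 b44 a5 b46 b47 a8
Rows 1 and 2 agree on A; apply A→EG and equate their EG entries.
Rows 2 and 4 agree on H; apply H→D and equate their D entries.
Rows 1 and 2 agree on G; apply G→H and equate their H entries.
Rows 1 and 2 agree on H; apply H→D and equate their D entries.
No row becomes fully distinguished — the join is lossy.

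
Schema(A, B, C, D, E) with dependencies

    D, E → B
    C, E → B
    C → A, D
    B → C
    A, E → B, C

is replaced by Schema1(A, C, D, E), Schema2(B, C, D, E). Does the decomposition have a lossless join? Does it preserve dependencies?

Lossless test: (C, D, E)⁺ = {A, B, C, D, E}, which contains all of one fragment — lossless.
Dependency preservation: A, E → B, C is not contained in any single fragment, but the restricted closure of its left-hand side across the fragments still reaches the right-hand side; the remaining FDs each lie inside some fragment. All dependencies are preserved.

lossless and dependency-preserving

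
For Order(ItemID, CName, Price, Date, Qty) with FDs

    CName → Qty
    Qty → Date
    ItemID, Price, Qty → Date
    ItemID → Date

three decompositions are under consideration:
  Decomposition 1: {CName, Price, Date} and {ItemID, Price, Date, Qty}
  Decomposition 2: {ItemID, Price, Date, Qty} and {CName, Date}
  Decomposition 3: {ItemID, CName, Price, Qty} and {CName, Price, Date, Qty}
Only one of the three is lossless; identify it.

Decomposition 3

Decomposition 1: common = {Price, Date}, closure = {Price, Date} → lossy.
Decomposition 2: common = {Date}, closure = {Date} → lossy.
Decomposition 3: common = {CName, Price, Qty}, closure = {CName, Price, Date, Qty} → lossless.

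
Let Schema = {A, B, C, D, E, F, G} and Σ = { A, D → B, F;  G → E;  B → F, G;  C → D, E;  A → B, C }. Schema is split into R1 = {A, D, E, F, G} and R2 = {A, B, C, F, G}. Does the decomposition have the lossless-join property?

Common attributes: R1 ∩ R2 = {A, F, G}.
Closure of {A, F, G}: G → E applies, adding E; A → B, C applies, adding B, C; C → D, E applies, adding D. So (A, F, G)⁺ = {A, B, C, D, E, F, G}.
This closure contains every attribute of R1, so R1 ∩ R2 → R1. The join is lossless.

Yes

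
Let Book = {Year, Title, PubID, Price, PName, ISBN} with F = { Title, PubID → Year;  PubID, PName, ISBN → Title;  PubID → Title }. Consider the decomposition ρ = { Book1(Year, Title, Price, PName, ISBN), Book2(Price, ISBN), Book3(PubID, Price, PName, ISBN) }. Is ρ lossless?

No

Chase test. Columns are Year, Title, PubID, Price, PName, ISBN; row i has aⱼ where attribute j ∈ Booki, else bᵢⱼ.
Initial tableau (one row per fragment):
  row 1: a1 a2 b13 a4 a5 a6
  row 2: b21 b22 b23 a4 b25 a6
  row 3: b31 b32 a3 a4 a5 a6
No row becomes fully distinguished — the join is lossy.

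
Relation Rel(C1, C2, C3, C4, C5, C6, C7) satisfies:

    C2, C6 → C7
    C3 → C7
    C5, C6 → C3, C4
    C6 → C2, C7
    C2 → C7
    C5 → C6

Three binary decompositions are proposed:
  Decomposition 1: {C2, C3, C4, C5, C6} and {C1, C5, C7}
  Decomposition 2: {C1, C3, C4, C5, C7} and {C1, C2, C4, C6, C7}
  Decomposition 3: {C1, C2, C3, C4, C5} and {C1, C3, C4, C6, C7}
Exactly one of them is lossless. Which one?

Decomposition 1

Decomposition 1: common = {C5}, closure = {C2, C3, C4, C5, C6, C7} → lossless.
Decomposition 2: common = {C1, C4, C7}, closure = {C1, C4, C7} → lossy.
Decomposition 3: common = {C1, C3, C4}, closure = {C1, C3, C4, C7} → lossy.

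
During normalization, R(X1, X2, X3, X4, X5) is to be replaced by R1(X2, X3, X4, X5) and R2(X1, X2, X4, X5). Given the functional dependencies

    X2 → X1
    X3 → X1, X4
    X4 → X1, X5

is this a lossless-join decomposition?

Yes

Common attributes: R1 ∩ R2 = {X2, X4, X5}.
Closure of {X2, X4, X5}: X2 → X1 applies, adding X1. So (X2, X4, X5)⁺ = {X1, X2, X4, X5}.
This closure contains every attribute of R2, so R1 ∩ R2 → R2. The join is lossless.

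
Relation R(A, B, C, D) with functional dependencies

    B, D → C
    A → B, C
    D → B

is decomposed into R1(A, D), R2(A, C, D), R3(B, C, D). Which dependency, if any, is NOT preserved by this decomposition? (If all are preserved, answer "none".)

Check A → B, C: no single fragment contains all of {A, B, C}, and the restricted closure of {A} across the fragments never reaches {B, C}.
B, D → C is preserved.
D → B is preserved.

A → B, C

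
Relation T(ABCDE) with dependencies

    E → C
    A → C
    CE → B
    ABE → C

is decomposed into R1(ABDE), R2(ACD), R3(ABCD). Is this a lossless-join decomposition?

Yes

Chase test. Columns are ABCDE; row i has aⱼ where attribute j ∈ Ri, else bᵢⱼ.
Initial tableau (one row per fragment):
  row 1: a1 a2 b13 a4 a5
  row 2: a1 b22 a3 a4 b25
  row 3: a1 a2 a3 a4 b35
Rows 1 and 2 agree on A; apply A→C and equate their C entries.
Row 1 is now all distinguished symbols — the join is lossless.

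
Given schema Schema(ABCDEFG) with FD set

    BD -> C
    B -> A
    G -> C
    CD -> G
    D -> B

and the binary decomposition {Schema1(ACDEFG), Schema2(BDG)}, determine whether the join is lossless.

Yes

Common attributes: Schema1 ∩ Schema2 = {DG}.
Closure of {DG}: G → C applies, adding C; D → B applies, adding B; B → A applies, adding A. So (DG)⁺ = {ABCDG}.
This closure contains every attribute of Schema2, so Schema1 ∩ Schema2 → Schema2. The join is lossless.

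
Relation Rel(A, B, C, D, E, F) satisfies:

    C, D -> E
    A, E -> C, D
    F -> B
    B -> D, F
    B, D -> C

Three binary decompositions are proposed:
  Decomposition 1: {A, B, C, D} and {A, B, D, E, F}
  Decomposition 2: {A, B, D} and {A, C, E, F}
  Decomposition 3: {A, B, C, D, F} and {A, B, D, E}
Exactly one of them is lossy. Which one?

Decomposition 1: common = {A, B, D}, closure = {A, B, C, D, E, F} → lossless.
Decomposition 2: common = {A}, closure = {A} → lossy.
Decomposition 3: common = {A, B, D}, closure = {A, B, C, D, E, F} → lossless.

Decomposition 2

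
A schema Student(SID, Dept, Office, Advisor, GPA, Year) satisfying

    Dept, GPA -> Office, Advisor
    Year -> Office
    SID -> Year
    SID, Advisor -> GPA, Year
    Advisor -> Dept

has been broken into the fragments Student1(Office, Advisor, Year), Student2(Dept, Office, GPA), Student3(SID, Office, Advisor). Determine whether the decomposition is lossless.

No

Chase test. Columns are SID, Dept, Office, Advisor, GPA, Year; row i has aⱼ where attribute j ∈ Studenti, else bᵢⱼ.
Initial tableau (one row per fragment):
  row 1: b11 b12 a3 a4 b15 a6
  row 2: b21 a2 a3 b24 a5 b26
  row 3: a1 b32 a3 a4 b35 b36
Rows 1 and 3 agree on Advisor; apply Advisor→Dept and equate their Dept entries.
No row becomes fully distinguished — the join is lossy.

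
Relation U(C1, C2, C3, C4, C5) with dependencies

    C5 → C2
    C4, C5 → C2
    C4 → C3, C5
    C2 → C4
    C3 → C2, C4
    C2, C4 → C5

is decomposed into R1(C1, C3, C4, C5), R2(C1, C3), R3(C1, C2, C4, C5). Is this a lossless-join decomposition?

Chase test. Columns are C1, C2, C3, C4, C5; row i has aⱼ where attribute j ∈ Ri, else bᵢⱼ.
Initial tableau (one row per fragment):
  row 1: a1 b12 a3 a4 a5
  row 2: a1 b22 a3 b24 b25
  row 3: a1 a2 b33 a4 a5
Rows 1 and 3 agree on C5; apply C5→C2 and equate their C2 entries.
Rows 1 and 3 agree on C4; apply C4→C3, C5 and equate their C3, C5 entries.
Rows 1 and 2 agree on C3; apply C3→C2, C4 and equate their C2, C4 entries.
Rows 1 and 2 agree on C2, C4; apply C2, C4→C5 and equate their C5 entries.
Row 1 is now all distinguished symbols — the join is lossless.

Yes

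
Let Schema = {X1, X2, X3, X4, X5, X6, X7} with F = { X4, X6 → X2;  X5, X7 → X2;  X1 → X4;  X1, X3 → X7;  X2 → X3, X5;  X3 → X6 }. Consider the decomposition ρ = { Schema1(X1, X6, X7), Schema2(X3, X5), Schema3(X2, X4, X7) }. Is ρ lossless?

No

Chase test. Columns are X1, X2, X3, X4, X5, X6, X7; row i has aⱼ where attribute j ∈ Schemai, else bᵢⱼ.
Initial tableau (one row per fragment):
  row 1: a1 b12 b13 b14 b15 a6 a7
  row 2: b21 b22 a3 b24 a5 b26 b27
  row 3: b31 a2 b33 a4 b35 b36 a7
No row becomes fully distinguished — the join is lossy.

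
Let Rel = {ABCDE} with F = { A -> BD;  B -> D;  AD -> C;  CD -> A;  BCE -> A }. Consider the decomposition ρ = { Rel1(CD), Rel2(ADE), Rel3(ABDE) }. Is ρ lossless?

Chase test. Columns are ABCDE; row i has aⱼ where attribute j ∈ Reli, else bᵢⱼ.
Initial tableau (one row per fragment):
  row 1: b11 b12 a3 a4 b15
  row 2: a1 b22 b23 a4 a5
  row 3: a1 a2 b33 a4 a5
Rows 2 and 3 agree on A; apply A→BD and equate their BD entries.
Rows 2 and 3 agree on AD; apply AD→C and equate their C entries.
No row becomes fully distinguished — the join is lossy.

No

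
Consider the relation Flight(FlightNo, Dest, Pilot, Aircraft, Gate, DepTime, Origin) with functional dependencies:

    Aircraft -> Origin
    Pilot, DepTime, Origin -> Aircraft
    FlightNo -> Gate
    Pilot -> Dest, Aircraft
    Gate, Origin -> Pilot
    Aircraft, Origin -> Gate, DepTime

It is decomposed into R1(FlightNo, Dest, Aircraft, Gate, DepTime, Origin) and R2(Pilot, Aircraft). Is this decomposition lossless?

Yes

Common attributes: R1 ∩ R2 = {Aircraft}.
Closure of {Aircraft}: Aircraft → Origin applies, adding Origin; Aircraft, Origin → Gate, DepTime applies, adding Gate, DepTime; Gate, Origin → Pilot applies, adding Pilot; Pilot → Dest, Aircraft applies, adding Dest. So (Aircraft)⁺ = {Dest, Pilot, Aircraft, Gate, DepTime, Origin}.
This closure contains every attribute of R2, so R1 ∩ R2 → R2. The join is lossless.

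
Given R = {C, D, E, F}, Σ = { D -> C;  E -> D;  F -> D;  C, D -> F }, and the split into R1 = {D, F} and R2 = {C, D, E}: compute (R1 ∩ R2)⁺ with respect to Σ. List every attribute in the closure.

R1 ∩ R2 = {D}.
D → C applies, adding C
C, D → F applies, adding F
Closure: {C, D, F}.

C, D, F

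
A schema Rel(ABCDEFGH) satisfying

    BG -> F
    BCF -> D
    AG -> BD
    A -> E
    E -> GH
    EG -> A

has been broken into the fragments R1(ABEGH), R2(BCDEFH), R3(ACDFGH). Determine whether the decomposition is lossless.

Yes

Chase test. Columns are ABCDEFGH; row i has aⱼ where attribute j ∈ Ri, else bᵢⱼ.
Initial tableau (one row per fragment):
  row 1: a1 a2 b13 b14 a5 b16 a7 a8
  row 2: b21 a2 a3 a4 a5 a6 b27 a8
  row 3: a1 b32 a3 a4 b35 a6 a7 a8
Rows 1 and 3 agree on AG; apply AG→BD and equate their BD entries.
Rows 1 and 3 agree on A; apply A→E and equate their E entries.
Rows 1 and 2 agree on E; apply E→GH and equate their GH entries.
Rows 1 and 2 agree on EG; apply EG→A and equate their A entries.
Rows 1 and 2 agree on BG; apply BG→F and equate their F entries.
Row 2 is now all distinguished symbols — the join is lossless.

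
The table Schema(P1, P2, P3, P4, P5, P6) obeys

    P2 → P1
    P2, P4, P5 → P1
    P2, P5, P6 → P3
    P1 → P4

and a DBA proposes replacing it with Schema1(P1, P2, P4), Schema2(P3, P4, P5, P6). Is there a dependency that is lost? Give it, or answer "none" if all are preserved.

P2, P5, P6 → P3

Check P2, P5, P6 → P3: no single fragment contains all of {P2, P3, P5, P6}, and the restricted closure of {P2, P5, P6} across the fragments never reaches {P3}.
P2 → P1 is preserved.
P2, P4, P5 → P1 is preserved.
P1 → P4 is preserved.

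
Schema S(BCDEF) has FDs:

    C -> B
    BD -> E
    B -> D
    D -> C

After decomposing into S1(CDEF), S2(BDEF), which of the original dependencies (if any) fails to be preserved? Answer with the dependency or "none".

C → B: restricted closure across fragments reaches B.
BD → E lies within S2.
B → D lies within S2.
D → C lies within S1.
Every dependency is enforceable on the fragments, so the decomposition is dependency-preserving.

none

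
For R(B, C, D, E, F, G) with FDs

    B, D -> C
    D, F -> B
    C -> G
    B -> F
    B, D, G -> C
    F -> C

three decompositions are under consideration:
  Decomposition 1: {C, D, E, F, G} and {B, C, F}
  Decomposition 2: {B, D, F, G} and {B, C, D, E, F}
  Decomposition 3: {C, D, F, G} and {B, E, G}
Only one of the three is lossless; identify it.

Decomposition 1: common = {C, F}, closure = {C, F, G} → lossy.
Decomposition 2: common = {B, D, F}, closure = {B, C, D, F, G} → lossless.
Decomposition 3: common = {G}, closure = {G} → lossy.

Decomposition 2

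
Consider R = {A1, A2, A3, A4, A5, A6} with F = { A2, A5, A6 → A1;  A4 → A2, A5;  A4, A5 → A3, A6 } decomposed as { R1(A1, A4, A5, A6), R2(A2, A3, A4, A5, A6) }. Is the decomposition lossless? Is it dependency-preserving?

lossless but not dependency-preserving

Lossless test: (A4, A5, A6)⁺ = {A1, A2, A3, A4, A5, A6}, which contains all of one fragment — lossless.
Dependency preservation: the restricted closure of {A2, A5, A6} across the fragments never reaches {A1}, so A2, A5, A6 → A1 cannot be enforced without a join — not preserved.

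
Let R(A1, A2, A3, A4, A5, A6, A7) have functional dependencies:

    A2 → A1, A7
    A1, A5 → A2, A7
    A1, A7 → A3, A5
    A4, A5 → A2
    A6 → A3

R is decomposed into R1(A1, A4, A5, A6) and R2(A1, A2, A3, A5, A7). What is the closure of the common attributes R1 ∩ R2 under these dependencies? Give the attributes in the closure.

R1 ∩ R2 = {A1, A5}.
A1, A5 → A2, A7 applies, adding A2, A7
A1, A7 → A3, A5 applies, adding A3
Closure: {A1, A2, A3, A5, A7}.

A1, A2, A3, A5, A7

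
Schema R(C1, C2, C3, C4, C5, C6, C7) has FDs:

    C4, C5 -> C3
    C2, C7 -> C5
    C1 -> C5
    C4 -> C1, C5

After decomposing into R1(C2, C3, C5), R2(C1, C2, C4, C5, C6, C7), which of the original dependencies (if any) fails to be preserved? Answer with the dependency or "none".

Check C4, C5 → C3: no single fragment contains all of {C3, C4, C5}, and the restricted closure of {C4, C5} across the fragments never reaches {C3}.
C2, C7 → C5 is preserved.
C1 → C5 is preserved.
C4 → C1, C5 is preserved.

C4, C5 -> C3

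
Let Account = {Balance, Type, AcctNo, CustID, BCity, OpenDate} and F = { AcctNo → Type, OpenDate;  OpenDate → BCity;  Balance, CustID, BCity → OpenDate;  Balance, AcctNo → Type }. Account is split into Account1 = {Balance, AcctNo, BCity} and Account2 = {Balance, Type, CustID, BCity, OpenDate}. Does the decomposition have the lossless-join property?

Common attributes: Account1 ∩ Account2 = {Balance, BCity}.
No dependency enlarges {Balance, BCity}, so (Balance, BCity)⁺ = {Balance, BCity}.
The closure contains neither all of Account1 = {Balance, AcctNo, BCity} nor all of Account2 = {Balance, Type, CustID, BCity, OpenDate}, so the common attributes are not a superkey of either fragment. The join is lossy.

No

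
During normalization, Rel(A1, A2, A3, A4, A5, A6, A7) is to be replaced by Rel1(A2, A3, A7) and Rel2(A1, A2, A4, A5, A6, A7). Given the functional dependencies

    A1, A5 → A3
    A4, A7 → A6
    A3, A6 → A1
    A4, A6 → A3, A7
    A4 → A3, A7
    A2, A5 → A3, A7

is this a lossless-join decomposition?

No

Common attributes: Rel1 ∩ Rel2 = {A2, A7}.
No dependency enlarges {A2, A7}, so (A2, A7)⁺ = {A2, A7}.
The closure contains neither all of Rel1 = {A2, A3, A7} nor all of Rel2 = {A1, A2, A4, A5, A6, A7}, so the common attributes are not a superkey of either fragment. The join is lossy.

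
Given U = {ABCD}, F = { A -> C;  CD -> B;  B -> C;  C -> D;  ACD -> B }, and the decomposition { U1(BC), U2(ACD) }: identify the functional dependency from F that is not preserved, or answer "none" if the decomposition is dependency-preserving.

A → C lies within U2.
CD → B: restricted closure across fragments reaches B.
B → C lies within U1.
C → D lies within U2.
ACD → B: restricted closure across fragments reaches B.
Every dependency is enforceable on the fragments, so the decomposition is dependency-preserving.

none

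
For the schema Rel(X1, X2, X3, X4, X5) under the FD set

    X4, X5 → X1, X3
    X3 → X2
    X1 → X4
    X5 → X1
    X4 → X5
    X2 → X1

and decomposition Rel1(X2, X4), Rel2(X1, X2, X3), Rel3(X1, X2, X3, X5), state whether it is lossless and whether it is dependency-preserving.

lossless and dependency-preserving

Lossless test (chase): Rows 2 and 3 agree on X1; apply X1→X4 and equate their X4 entries. Rows 2 and 3 agree on X4; apply X4→X5 and equate their X5 entries. Rows 1 and 2 agree on X2; apply X2→X1 and equate their X1 entries. Rows 1 and 2 agree on X1; apply X1→X4 and equate their X4 entries. Rows 1 and 2 agree on X4; apply X4→X5 and equate their X5 entries. Rows 1 and 2 agree on X4, X5; apply X4, X5→X1, X3 and equate their X1, X3 entries. Row 1 is now all distinguished symbols — the join is lossless.
Dependency preservation: X4, X5 → X1, X3; X1 → X4; X4 → X5 are not contained in any single fragment, but the restricted closure of each left-hand side across the fragments still reaches the right-hand side; the remaining FDs each lie inside some fragment. All dependencies are preserved.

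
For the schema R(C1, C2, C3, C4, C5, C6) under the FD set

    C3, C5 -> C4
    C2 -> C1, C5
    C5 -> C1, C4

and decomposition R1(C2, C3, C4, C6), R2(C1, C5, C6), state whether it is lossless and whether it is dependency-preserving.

Lossless test: (C6)⁺ = {C6}, which is a superkey of neither fragment — lossy.
Dependency preservation: the restricted closure of {C3, C5} across the fragments never reaches {C4}, so C3, C5 → C4 cannot be enforced without a join — not preserved.

lossy and not dependency-preserving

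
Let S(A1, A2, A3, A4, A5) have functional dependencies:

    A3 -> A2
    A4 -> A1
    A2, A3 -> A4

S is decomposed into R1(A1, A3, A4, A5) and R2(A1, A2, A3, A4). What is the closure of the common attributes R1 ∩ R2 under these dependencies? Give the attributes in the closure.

A1, A2, A3, A4

R1 ∩ R2 = {A1, A3, A4}.
A3 → A2 applies, adding A2
Closure: {A1, A2, A3, A4}.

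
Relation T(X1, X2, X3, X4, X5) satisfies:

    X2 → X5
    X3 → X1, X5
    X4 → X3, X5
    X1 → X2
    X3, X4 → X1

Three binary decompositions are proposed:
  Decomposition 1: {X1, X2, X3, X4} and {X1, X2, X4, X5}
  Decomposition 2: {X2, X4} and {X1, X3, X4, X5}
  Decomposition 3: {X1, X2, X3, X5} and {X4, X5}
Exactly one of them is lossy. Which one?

Decomposition 3

Decomposition 1: common = {X1, X2, X4}, closure = {X1, X2, X3, X4, X5} → lossless.
Decomposition 2: common = {X4}, closure = {X1, X2, X3, X4, X5} → lossless.
Decomposition 3: common = {X5}, closure = {X5} → lossy.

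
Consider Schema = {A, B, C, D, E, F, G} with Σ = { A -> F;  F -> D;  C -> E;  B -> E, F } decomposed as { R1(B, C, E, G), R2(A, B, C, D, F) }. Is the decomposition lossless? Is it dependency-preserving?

lossy but dependency-preserving

Lossless test: (B, C)⁺ = {B, C, D, E, F}, which is a superkey of neither fragment — lossy.
Dependency preservation: B → E, F is not contained in any single fragment, but the restricted closure of its left-hand side across the fragments still reaches the right-hand side; the remaining FDs each lie inside some fragment. All dependencies are preserved.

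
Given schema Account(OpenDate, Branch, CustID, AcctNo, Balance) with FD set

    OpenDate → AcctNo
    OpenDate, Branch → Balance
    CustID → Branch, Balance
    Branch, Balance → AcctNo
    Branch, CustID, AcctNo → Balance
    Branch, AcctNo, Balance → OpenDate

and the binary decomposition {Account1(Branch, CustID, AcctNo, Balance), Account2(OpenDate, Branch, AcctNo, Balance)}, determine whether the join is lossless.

Common attributes: Account1 ∩ Account2 = {Branch, AcctNo, Balance}.
Closure of {Branch, AcctNo, Balance}: Branch, AcctNo, Balance → OpenDate applies, adding OpenDate. So (Branch, AcctNo, Balance)⁺ = {OpenDate, Branch, AcctNo, Balance}.
This closure contains every attribute of Account2, so Account1 ∩ Account2 → Account2. The join is lossless.

Yes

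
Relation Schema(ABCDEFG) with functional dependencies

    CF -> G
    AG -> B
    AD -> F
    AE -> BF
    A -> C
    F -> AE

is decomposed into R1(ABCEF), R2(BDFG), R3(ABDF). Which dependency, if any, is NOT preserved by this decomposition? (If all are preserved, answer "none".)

Check AG → B: no single fragment contains all of {ABG}, and the restricted closure of {AG} across the fragments never reaches {B}.
CF → G is preserved.
AD → F is preserved.
AE → BF is preserved.
A → C is preserved.
F → AE is preserved.

AG -> B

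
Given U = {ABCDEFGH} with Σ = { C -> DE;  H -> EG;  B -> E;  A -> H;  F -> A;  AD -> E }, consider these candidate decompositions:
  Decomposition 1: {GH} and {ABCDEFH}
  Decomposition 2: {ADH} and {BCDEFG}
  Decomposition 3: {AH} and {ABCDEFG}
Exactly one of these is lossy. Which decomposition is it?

Decomposition 2

Decomposition 1: common = {H}, closure = {EGH} → lossless.
Decomposition 2: common = {D}, closure = {D} → lossy.
Decomposition 3: common = {A}, closure = {AEGH} → lossless.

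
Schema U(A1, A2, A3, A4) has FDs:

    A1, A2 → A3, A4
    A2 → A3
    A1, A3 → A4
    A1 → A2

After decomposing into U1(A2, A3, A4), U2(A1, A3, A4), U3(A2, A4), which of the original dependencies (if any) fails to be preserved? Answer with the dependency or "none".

A1 → A2

Check A1 → A2: no single fragment contains all of {A1, A2}, and the restricted closure of {A1} across the fragments never reaches {A2}.
A1, A2 → A3, A4 is preserved.
A2 → A3 is preserved.
A1, A3 → A4 is preserved.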